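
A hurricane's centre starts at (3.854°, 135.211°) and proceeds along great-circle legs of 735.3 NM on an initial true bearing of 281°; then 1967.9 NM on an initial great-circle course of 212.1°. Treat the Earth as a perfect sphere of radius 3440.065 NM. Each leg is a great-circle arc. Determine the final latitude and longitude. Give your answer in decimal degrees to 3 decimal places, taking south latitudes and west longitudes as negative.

latitude -21.520°, longitude 105.110°

Apply the spherical direct solution leg by leg, carrying full precision between legs.
Leg 1: from (3.854°, 135.211°), δ = 735.3/3440.065 = 0.213746 rad, θ = 281° → φ = 6.089°, λ = 123.123°.
Leg 2: from (6.089°, 123.123°), δ = 1967.9/3440.065 = 0.572053 rad, θ = 212.1° → φ = -21.520°, λ = 105.110°.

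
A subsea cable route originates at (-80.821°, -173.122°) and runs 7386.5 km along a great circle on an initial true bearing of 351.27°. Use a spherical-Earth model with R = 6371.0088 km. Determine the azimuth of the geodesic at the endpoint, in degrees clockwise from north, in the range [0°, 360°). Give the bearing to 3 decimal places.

Angular distance δ = d/R = 7386.5 / 6371.0088 = 1.159393 rad.
Start latitude φ₁ = -1.410593 rad; initial bearing θ = 6.130818 rad.
Destination latitude: φ₂ = arcsin( sin φ₁ cos δ + cos φ₁ sin δ cos θ ) = arcsin(-0.250260) = -14.493°.
Then Δλ = atan2(-0.022191, 0.152841) = -0.144185 rad, from sin θ sin δ cos φ₁ over cos δ − sin φ₁ sin φ₂.
λ₂ = -173.122° + -8.261° = -181.383°, normalized to (−180°, 180°] → 178.617°.
The forward bearing on arrival equals the back-azimuth from the destination plus 180°.
Back-azimuth from P₂ (-14.493°, 178.617°) to P₁ (-80.821°, -173.122°), with Δλ' = λ₁ − λ₂ = -351.739°: atan2( sin Δλ' cos φ₁ , cos φ₂ sin φ₁ − sin φ₂ cos φ₁ cos Δλ' ) = 178.567°.
Final bearing = (178.567° + 180°) mod 360° = 358.567°.

final bearing 358.567°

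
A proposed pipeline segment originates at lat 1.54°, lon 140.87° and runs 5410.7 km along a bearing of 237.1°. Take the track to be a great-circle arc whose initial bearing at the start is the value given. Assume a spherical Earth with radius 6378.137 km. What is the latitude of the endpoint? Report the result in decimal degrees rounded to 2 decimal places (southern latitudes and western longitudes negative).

latitude -22.93°

Central angle δ = d/R = 0.848320 rad.
With φ₁ = 1.54° = 0.026878 rad and θ = 237.1° = 4.138176 rad:
Destination latitude: φ₂ = arcsin( sin φ₁ cos δ + cos φ₁ sin δ cos θ ) = arcsin(-0.389555) = -22.93°.
For the longitude increment, Δλ = atan2( sin θ sin δ cos φ₁, cos δ − sin φ₁ sin φ₂ ) = atan2(-0.629631, 0.671714) = -43.15°.
Hence λ₂ = 140.87° + -43.15° = 97.72°.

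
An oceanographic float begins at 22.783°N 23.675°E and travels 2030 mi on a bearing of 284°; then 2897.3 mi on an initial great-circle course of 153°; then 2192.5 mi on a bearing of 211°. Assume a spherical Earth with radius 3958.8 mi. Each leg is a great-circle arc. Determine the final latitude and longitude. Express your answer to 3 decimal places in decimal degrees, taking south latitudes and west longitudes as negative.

latitude -37.734°, longitude -10.465°

Apply the spherical direct solution leg by leg, carrying full precision between legs.
Leg 1: from (22.783°, 23.675°), δ = 2030/3958.8 = 0.512782 rad, θ = 284° → φ = 26.543°, λ = -8.473°.
Leg 2: from (26.543°, -8.473°), δ = 2897.3/3958.8 = 0.731863 rad, θ = 153° → φ = -11.550°, λ = 9.565°.
Leg 3: from (-11.550°, 9.565°), δ = 2192.5/3958.8 = 0.553829 rad, θ = 211° → φ = -37.734°, λ = -10.465°.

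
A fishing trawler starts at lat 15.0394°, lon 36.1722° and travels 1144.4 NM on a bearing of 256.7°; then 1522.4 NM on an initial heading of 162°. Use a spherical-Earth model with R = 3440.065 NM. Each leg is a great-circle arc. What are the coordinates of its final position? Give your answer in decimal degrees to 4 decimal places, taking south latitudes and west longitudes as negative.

Apply the spherical direct solution leg by leg, carrying full precision between legs.
Leg 1: from (15.0394°, 36.1722°), δ = 1144.4/3440.065 = 0.332668 rad, θ = 256.7° → φ = 9.9451°, λ = 17.3486°.
Leg 2: from (9.9451°, 17.3486°), δ = 1522.4/3440.065 = 0.442550 rad, θ = 162° → φ = -14.1877°, λ = 25.1939°.

latitude -14.1877°, longitude 25.1939°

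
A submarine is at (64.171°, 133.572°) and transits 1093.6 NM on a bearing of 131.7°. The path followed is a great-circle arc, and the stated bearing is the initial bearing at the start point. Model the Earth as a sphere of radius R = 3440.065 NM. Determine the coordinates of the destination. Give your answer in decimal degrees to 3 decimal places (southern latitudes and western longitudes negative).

latitude 49.854°, longitude 154.794°

δ = 1093.6/3440.065 = 0.317901 rad (18.2144°).
Converting: φ₁ = 1.119995 rad, θ = 2.298599 rad.
sin φ₂ = sin φ₁ cos δ + cos φ₁ sin δ cos θ = (0.900098)(0.949894) + (0.435687)(0.312573)(-0.665230) = 0.764404
φ₂ = asin(0.764404) = 0.870116 rad = 49.854°.
Δλ = atan2( sin θ sin δ cos φ₁ , cos δ − sin φ₁ sin φ₂ ) = atan2(0.101680, 0.261855) = 0.370386 rad = 21.222°.
λ₂ = 133.572° + 21.222° = 154.794°.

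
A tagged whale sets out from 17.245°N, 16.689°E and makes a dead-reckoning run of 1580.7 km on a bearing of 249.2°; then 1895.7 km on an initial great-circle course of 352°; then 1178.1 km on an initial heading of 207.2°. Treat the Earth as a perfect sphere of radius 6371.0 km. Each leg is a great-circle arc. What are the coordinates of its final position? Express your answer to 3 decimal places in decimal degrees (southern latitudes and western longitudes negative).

Apply the spherical direct solution leg by leg, carrying full precision between legs.
Leg 1: from (17.245°, 16.689°), δ = 1580.7/6371 = 0.248109 rad, θ = 249.2° → φ = 11.777°, λ = 3.127°.
Leg 2: from (11.777°, 3.127°), δ = 1895.7/6371 = 0.297551 rad, θ = 352° → φ = 28.643°, λ = 0.462°.
Leg 3: from (28.643°, 0.462°), δ = 1178.1/6371 = 0.184916 rad, θ = 207.2° → φ = 19.126°, λ = -4.641°.

latitude 19.126°, longitude -4.641°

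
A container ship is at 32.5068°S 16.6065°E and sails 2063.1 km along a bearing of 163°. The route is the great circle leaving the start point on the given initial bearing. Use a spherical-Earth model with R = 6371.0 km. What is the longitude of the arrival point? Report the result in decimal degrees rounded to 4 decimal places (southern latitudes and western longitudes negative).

longitude 24.9289°

δ = 2063.1/6371 = 0.323827 rad (18.5539°).
With φ₁ = -32.5068° = -0.567351 rad and θ = 163° = 2.844887 rad:
Applying the spherical law of cosines for sides, sin φ₂ = sin φ₁ cos δ + cos φ₁ sin δ cos θ = -0.766087, so φ₂ = -50.0038°.
For the longitude increment, Δλ = atan2( sin θ sin δ cos φ₁, cos δ − sin φ₁ sin φ₂ ) = atan2(0.078456, 0.536330) = 8.3224°.
λ₂ = λ₁ + Δλ = 24.9289°.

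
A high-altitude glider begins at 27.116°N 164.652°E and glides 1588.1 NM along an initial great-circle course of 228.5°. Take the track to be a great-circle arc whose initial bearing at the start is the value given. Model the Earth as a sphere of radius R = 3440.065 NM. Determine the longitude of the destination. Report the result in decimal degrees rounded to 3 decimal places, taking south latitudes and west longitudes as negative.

longitude 144.947°

The arc subtends δ = 1588.1/3440.065 = 0.461648 rad at the centre.
Converting: φ₁ = 0.473263 rad, θ = 3.988077 rad.
Applying the spherical law of cosines for sides, sin φ₂ = sin φ₁ cos δ + cos φ₁ sin δ cos θ = 0.145375, so φ₂ = 8.359°.
Δλ = atan2( sin θ sin δ cos φ₁ , cos δ − sin φ₁ sin φ₂ ) = atan2(-0.296935, 0.829059) = -0.343925 rad = -19.705°.
λ₂ = 164.652° + -19.705° = 144.947°.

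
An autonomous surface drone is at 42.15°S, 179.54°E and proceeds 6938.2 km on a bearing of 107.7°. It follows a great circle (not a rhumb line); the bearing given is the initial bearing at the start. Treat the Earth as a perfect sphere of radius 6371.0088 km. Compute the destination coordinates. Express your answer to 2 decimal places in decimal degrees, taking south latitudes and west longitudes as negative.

Angular distance δ = d/R = 6938.2 / 6371.0088 = 1.089027 rad.
With φ₁ = -42.15° = -0.735656 rad and θ = 107.7° = 1.879720 rad:
Applying the spherical law of cosines for sides, sin φ₂ = sin φ₁ cos δ + cos φ₁ sin δ cos θ = -0.510691, so φ₂ = -30.71°.
For the longitude increment, Δλ = atan2( sin θ sin δ cos φ₁, cos δ − sin φ₁ sin φ₂ ) = atan2(0.625901, 0.120636) = 79.09°.
λ₂ = 179.54° + 79.09° = 258.63°, normalized to (−180°, 180°] → -101.37°.

latitude -30.71°, longitude -101.37°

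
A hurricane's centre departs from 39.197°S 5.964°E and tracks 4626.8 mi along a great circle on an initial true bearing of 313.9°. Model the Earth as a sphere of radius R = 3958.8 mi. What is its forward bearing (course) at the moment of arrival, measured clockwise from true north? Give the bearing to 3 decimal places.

final bearing 324.809°

The arc subtends δ = 4626.8/3958.8 = 1.168738 rad at the centre.
Converting: φ₁ = -0.684117 rad, θ = 5.478589 rad.
Destination latitude: φ₂ = arcsin( sin φ₁ cos δ + cos φ₁ sin δ cos θ ) = arcsin(0.247214) = 14.313°.
Δλ = atan2( sin θ sin δ cos φ₁ , cos δ − sin φ₁ sin φ₂ ) = atan2(-0.513882, 0.547550) = -0.753689 rad = -43.183°.
Hence λ₂ = 5.964° + -43.183° = -37.219°.
The forward bearing on arrival equals the back-azimuth from the destination plus 180°.
Back-azimuth from P₂ (14.313°, -37.219°) to P₁ (-39.197°, 5.964°), with Δλ' = λ₁ − λ₂ = 43.183°: atan2( sin Δλ' cos φ₁ , cos φ₂ sin φ₁ − sin φ₂ cos φ₁ cos Δλ' ) = 144.809°.
Final bearing = (144.809° + 180°) mod 360° = 324.809°.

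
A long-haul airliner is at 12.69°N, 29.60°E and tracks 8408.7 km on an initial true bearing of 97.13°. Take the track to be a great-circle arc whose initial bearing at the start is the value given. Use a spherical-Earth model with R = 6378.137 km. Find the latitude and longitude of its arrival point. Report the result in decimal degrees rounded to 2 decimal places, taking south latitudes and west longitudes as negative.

Angular distance δ = d/R = 8408.7 / 6378.137 = 1.318363 rad.
Converting: φ₁ = 0.221482 rad, θ = 1.695238 rad.
sin φ₂ = sin φ₁ cos δ + cos φ₁ sin δ cos θ = (0.219676)(0.249761) + (0.975573)(0.968308)(-0.124121) = -0.062385
φ₂ = asin(-0.062385) = -0.062426 rad = -3.58°.
Then Δλ = atan2(0.937350, 0.263465) = 1.296791 rad, from sin θ sin δ cos φ₁ over cos δ − sin φ₁ sin φ₂.
λ₂ = λ₁ + Δλ = 103.90°.

latitude -3.58°, longitude 103.90°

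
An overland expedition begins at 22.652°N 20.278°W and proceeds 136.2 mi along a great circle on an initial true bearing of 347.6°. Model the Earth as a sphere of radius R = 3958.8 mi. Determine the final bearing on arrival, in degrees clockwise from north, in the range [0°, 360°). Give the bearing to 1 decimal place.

final bearing 347.4°

δ = 136.2/3958.8 = 0.034404 rad (1.9712°).
Start latitude φ₁ = 0.395352 rad; initial bearing θ = 6.066764 rad.
Destination latitude: φ₂ = arcsin( sin φ₁ cos δ + cos φ₁ sin δ cos θ ) = arcsin(0.415909) = 24.577°.
Δλ = atan2( sin θ sin δ cos φ₁ , cos δ − sin φ₁ sin φ₂ ) = atan2(-0.006817, 0.839228) = -0.008122 rad = -0.465°.
λ₂ = -20.278° + -0.465° = -20.743°.
The forward bearing on arrival equals the back-azimuth from the destination plus 180°.
Back-azimuth from P₂ (24.6°, -20.7°) to P₁ (22.7°, -20.3°), with Δλ' = λ₁ − λ₂ = 0.5°: atan2( sin Δλ' cos φ₁ , cos φ₂ sin φ₁ − sin φ₂ cos φ₁ cos Δλ' ) = 167.4°.
Final bearing = (167.4° + 180°) mod 360° = 347.4°.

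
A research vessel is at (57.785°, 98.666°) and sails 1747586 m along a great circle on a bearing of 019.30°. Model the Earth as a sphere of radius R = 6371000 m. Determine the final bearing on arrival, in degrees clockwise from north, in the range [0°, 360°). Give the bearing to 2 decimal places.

final bearing 34.63°

Central angle δ = d/R = 0.274303 rad.
Converting: φ₁ = 1.008539 rad, θ = 0.336849 rad.
Destination latitude: φ₂ = arcsin( sin φ₁ cos δ + cos φ₁ sin δ cos θ ) = arcsin(0.950711) = 71.936°.
Δλ = atan2( sin θ sin δ cos φ₁ , cos δ − sin φ₁ sin φ₂ ) = atan2(0.047727, 0.158261) = 0.292900 rad = 16.782°.
λ₂ = 98.666° + 16.782° = 115.448°.
The forward bearing on arrival equals the back-azimuth from the destination plus 180°.
Back-azimuth from P₂ (71.94°, 115.45°) to P₁ (57.78°, 98.67°), with Δλ' = λ₁ − λ₂ = -16.78°: atan2( sin Δλ' cos φ₁ , cos φ₂ sin φ₁ − sin φ₂ cos φ₁ cos Δλ' ) = 214.63°.
Final bearing = (214.63° + 180°) mod 360° = 34.63°.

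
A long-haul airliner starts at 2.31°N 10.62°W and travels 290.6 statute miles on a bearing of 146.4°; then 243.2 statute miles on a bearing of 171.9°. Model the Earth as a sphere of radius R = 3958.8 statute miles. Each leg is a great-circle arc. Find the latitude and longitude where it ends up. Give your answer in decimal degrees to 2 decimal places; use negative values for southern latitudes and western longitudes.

Apply the spherical direct solution leg by leg, carrying full precision between legs.
Leg 1: from (2.31°, -10.62°), δ = 290.6/3958.8 = 0.073406 rad, θ = 146.4° → φ = -1.19°, λ = -8.29°.
Leg 2: from (-1.19°, -8.29°), δ = 243.2/3958.8 = 0.061433 rad, θ = 171.9° → φ = -4.68°, λ = -7.80°.

latitude -4.68°, longitude -7.80°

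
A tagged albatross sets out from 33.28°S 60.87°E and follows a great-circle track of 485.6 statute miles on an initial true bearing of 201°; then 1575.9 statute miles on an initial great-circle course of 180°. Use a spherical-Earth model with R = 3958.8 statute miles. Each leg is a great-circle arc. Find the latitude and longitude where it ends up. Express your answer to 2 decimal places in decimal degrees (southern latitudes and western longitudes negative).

latitude -62.61°, longitude 57.60°

Apply the spherical direct solution leg by leg, carrying full precision between legs.
Leg 1: from (-33.28°, 60.87°), δ = 485.6/3958.8 = 0.122663 rad, θ = 201° → φ = -39.80°, λ = 57.60°.
Leg 2: from (-39.80°, 57.60°), δ = 1575.9/3958.8 = 0.398075 rad, θ = 180° → φ = -62.61°, λ = 57.60°.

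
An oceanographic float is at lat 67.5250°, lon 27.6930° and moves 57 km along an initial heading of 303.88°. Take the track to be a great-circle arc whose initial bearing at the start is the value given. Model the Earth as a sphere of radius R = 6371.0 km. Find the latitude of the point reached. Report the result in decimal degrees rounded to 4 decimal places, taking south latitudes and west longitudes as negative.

Central angle δ = d/R = 0.008947 rad.
Converting: φ₁ = 1.178534 rad, θ = 5.303707 rad.
sin φ₂ = sin φ₁ cos δ + cos φ₁ sin δ cos θ = (0.924046)(0.999960) + (0.382280)(0.008947)(0.557455) = 0.925916
φ₂ = asin(0.925916) = 1.183453 rad = 67.8069°.
For the longitude increment, Δλ = atan2( sin θ sin δ cos φ₁, cos δ − sin φ₁ sin φ₂ ) = atan2(-0.002839, 0.144371) = -1.1267°.
λ₂ = 27.6930° + -1.1267° = 26.5663°.

latitude 67.8069°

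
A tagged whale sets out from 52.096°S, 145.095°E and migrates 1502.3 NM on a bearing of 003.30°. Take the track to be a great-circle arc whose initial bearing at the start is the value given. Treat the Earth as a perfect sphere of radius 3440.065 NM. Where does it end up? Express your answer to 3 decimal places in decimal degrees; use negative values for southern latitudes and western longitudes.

latitude -27.102°, longitude 146.662°

Central angle δ = d/R = 0.436707 rad.
Start latitude φ₁ = -0.909247 rad; initial bearing θ = 0.057596 rad.
Destination latitude: φ₂ = arcsin( sin φ₁ cos δ + cos φ₁ sin δ cos θ ) = arcsin(-0.455580) = -27.102°.
For the longitude increment, Δλ = atan2( sin θ sin δ cos φ₁, cos δ − sin φ₁ sin φ₂ ) = atan2(0.014957, 0.546678) = 1.567°.
λ₂ = λ₁ + Δλ = 146.662°.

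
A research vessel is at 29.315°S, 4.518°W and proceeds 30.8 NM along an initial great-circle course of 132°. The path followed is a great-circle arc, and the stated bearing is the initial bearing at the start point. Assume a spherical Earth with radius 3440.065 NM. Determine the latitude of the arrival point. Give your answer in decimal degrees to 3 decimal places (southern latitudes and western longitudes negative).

The arc subtends δ = 30.8/3440.065 = 0.008953 rad at the centre.
With φ₁ = -29.315° = -0.511643 rad and θ = 132° = 2.303835 rad:
Destination latitude: φ₂ = arcsin( sin φ₁ cos δ + cos φ₁ sin δ cos θ ) = arcsin(-0.494815) = -29.658°.
Then Δλ = atan2(0.005801, 0.757693) = 0.007657 rad, from sin θ sin δ cos φ₁ over cos δ − sin φ₁ sin φ₂.
λ₂ = λ₁ + Δλ = -4.079°.

latitude -29.658°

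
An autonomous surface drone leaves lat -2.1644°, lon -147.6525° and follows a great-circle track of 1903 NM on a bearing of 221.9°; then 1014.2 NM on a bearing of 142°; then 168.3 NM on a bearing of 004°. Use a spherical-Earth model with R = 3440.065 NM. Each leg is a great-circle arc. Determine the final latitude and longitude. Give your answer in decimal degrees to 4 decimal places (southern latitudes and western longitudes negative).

Apply the spherical direct solution leg by leg, carrying full precision between legs.
Leg 1: from (-2.1644°, -147.6525°), δ = 1903/3440.065 = 0.553187 rad, θ = 221.9° → φ = -25.0189°, λ = -170.4337°.
Leg 2: from (-25.0189°, -170.4337°), δ = 1014.2/3440.065 = 0.294820 rad, θ = 142° → φ = -37.7456°, λ = -157.3583°.
Leg 3: from (-37.7456°, -157.3583°), δ = 168.3/3440.065 = 0.048923 rad, θ = 4° → φ = -34.9491°, λ = -157.1198°.

latitude -34.9491°, longitude -157.1198°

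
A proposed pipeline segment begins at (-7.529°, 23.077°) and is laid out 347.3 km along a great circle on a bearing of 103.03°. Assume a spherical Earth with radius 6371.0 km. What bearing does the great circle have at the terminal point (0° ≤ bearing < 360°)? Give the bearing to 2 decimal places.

Angular distance δ = d/R = 347.3 / 6371 = 0.054513 rad.
Converting: φ₁ = -0.131406 rad, θ = 1.798213 rad.
Destination latitude: φ₂ = arcsin( sin φ₁ cos δ + cos φ₁ sin δ cos θ ) = arcsin(-0.143012) = -8.222°.
Δλ = atan2( sin θ sin δ cos φ₁ , cos δ − sin φ₁ sin φ₂ ) = atan2(0.052625, 0.979776) = 0.053660 rad = 3.074°.
λ₂ = λ₁ + Δλ = 26.151°.
The forward bearing on arrival equals the back-azimuth from the destination plus 180°.
Back-azimuth from P₂ (-8.22°, 26.15°) to P₁ (-7.53°, 23.08°), with Δλ' = λ₁ − λ₂ = -3.07°: atan2( sin Δλ' cos φ₁ , cos φ₂ sin φ₁ − sin φ₂ cos φ₁ cos Δλ' ) = 282.61°.
Final bearing = (282.61° + 180°) mod 360° = 102.61°.

final bearing 102.61°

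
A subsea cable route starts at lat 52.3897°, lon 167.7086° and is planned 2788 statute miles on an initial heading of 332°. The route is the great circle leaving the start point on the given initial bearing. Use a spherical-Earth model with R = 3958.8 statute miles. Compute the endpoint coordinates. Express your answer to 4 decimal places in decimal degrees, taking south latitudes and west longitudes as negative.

Central angle δ = d/R = 0.704254 rad.
Start latitude φ₁ = 0.914373 rad; initial bearing θ = 5.794493 rad.
sin φ₂ = sin φ₁ cos δ + cos φ₁ sin δ cos θ = (0.792180)(0.762095) + (0.610288)(0.647465)(0.882948) = 0.952604
φ₂ = asin(0.952604) = 1.261685 rad = 72.2892°.
Δλ = atan2( sin θ sin δ cos φ₁ , cos δ − sin φ₁ sin φ₂ ) = atan2(-0.185507, 0.007461) = -1.530599 rad = -87.6969°.
λ₂ = 167.7086° + -87.6969° = 80.0117°.

latitude 72.2892°, longitude 80.0117°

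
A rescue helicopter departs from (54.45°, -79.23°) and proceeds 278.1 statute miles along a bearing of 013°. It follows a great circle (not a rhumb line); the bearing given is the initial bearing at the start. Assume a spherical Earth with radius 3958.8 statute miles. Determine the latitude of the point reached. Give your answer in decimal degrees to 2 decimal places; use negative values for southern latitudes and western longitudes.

latitude 58.36°

The arc subtends δ = 278.1/3958.8 = 0.070249 rad at the centre.
Converting: φ₁ = 0.950332 rad, θ = 0.226893 rad.
Applying the spherical law of cosines for sides, sin φ₂ = sin φ₁ cos δ + cos φ₁ sin δ cos θ = 0.851366, so φ₂ = 58.36°.
For the longitude increment, Δλ = atan2( sin θ sin δ cos φ₁, cos δ − sin φ₁ sin φ₂ ) = atan2(0.009180, 0.304855) = 1.72°.
λ₂ = λ₁ + Δλ = -77.51°.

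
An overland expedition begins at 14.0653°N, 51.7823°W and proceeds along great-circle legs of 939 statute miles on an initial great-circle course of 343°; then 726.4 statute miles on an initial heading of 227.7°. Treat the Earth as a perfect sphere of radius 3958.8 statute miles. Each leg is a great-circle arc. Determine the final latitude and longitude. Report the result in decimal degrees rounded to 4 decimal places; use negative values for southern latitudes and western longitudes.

latitude 19.7044°, longitude -64.4466°

Apply the spherical direct solution leg by leg, carrying full precision between legs.
Leg 1: from (14.0653°, -51.7823°), δ = 939/3958.8 = 0.237193 rad, θ = 343° → φ = 27.0131°, λ = -56.2049°.
Leg 2: from (27.0131°, -56.2049°), δ = 726.4/3958.8 = 0.183490 rad, θ = 227.7° → φ = 19.7044°, λ = -64.4466°.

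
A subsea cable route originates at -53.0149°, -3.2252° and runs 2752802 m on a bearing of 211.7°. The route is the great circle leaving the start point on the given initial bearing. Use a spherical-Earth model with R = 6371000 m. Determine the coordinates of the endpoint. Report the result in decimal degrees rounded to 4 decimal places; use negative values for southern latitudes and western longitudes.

latitude -70.0054°, longitude -43.2820°

Angular distance δ = d/R = 2752802 / 6371000 = 0.432083 rad.
Converting: φ₁ = -0.925285 rad, θ = 3.694862 rad.
Applying the spherical law of cosines for sides, sin φ₂ = sin φ₁ cos δ + cos φ₁ sin δ cos θ = -0.939725, so φ₂ = -70.0054°.
Δλ = atan2( sin θ sin δ cos φ₁ , cos δ − sin φ₁ sin φ₂ ) = atan2(-0.132383, 0.157450) = -0.699122 rad = -40.0568°.
λ₂ = λ₁ + Δλ = -43.2820°.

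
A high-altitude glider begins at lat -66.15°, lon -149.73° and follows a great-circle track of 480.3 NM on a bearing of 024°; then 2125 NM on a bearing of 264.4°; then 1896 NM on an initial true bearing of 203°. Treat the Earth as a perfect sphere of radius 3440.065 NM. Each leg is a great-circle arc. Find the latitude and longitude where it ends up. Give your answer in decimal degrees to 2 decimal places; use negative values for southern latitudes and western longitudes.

latitude -71.79°, longitude 118.69°

Apply the spherical direct solution leg by leg, carrying full precision between legs.
Leg 1: from (-66.15°, -149.73°), δ = 480.3/3440.065 = 0.139619 rad, θ = 24° → φ = -58.68°, λ = -143.48°.
Leg 2: from (-58.68°, -143.48°), δ = 2125/3440.065 = 0.617721 rad, θ = 264.4° → φ = -46.54°, λ = 159.60°.
Leg 3: from (-46.54°, 159.60°), δ = 1896/3440.065 = 0.551152 rad, θ = 203° → φ = -71.79°, λ = 118.69°.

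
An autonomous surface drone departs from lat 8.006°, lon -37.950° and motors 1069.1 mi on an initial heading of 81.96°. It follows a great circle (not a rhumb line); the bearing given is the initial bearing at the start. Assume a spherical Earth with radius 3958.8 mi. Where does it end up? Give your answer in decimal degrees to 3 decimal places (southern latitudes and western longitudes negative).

Central angle δ = d/R = 0.270057 rad.
With φ₁ = 8.006° = 0.139731 rad and θ = 81.96° = 1.430472 rad:
sin φ₂ = sin φ₁ cos δ + cos φ₁ sin δ cos θ = (0.139277)(0.963756) + (0.990253)(0.266786)(0.139864) = 0.171179
φ₂ = asin(0.171179) = 0.172026 rad = 9.856°.
For the longitude increment, Δλ = atan2( sin θ sin δ cos φ₁, cos δ − sin φ₁ sin φ₂ ) = atan2(0.261589, 0.939915) = 15.552°.
λ₂ = λ₁ + Δλ = -22.398°.

latitude 9.856°, longitude -22.398°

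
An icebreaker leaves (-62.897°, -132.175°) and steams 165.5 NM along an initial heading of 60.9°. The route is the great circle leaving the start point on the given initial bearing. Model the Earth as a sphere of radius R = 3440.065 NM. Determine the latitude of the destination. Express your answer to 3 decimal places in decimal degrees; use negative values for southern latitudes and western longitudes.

The arc subtends δ = 165.5/3440.065 = 0.048110 rad at the centre.
With φ₁ = -62.897° = -1.097760 rad and θ = 60.9° = 1.062906 rad:
Destination latitude: φ₂ = arcsin( sin φ₁ cos δ + cos φ₁ sin δ cos θ ) = arcsin(-0.878503) = -61.462°.
For the longitude increment, Δλ = atan2( sin θ sin δ cos φ₁, cos δ − sin φ₁ sin φ₂ ) = atan2(0.019144, 0.216809) = 5.046°.
λ₂ = λ₁ + Δλ = -127.129°.

latitude -61.462°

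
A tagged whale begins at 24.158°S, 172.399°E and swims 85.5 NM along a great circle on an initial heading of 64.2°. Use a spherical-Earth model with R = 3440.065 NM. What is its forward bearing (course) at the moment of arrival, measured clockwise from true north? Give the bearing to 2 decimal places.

final bearing 63.63°

δ = 85.5/3440.065 = 0.024854 rad (1.4240°).
Start latitude φ₁ = -0.421637 rad; initial bearing θ = 1.120501 rad.
sin φ₂ = sin φ₁ cos δ + cos φ₁ sin δ cos θ = (-0.409254)(0.999691) + (0.912420)(0.024852)(0.435231) = -0.399259
φ₂ = asin(-0.399259) = -0.410708 rad = -23.532°.
For the longitude increment, Δλ = atan2( sin θ sin δ cos φ₁, cos δ − sin φ₁ sin φ₂ ) = atan2(0.020415, 0.836293) = 1.398°.
λ₂ = 172.399° + 1.398° = 173.797°.
The forward bearing on arrival equals the back-azimuth from the destination plus 180°.
Back-azimuth from P₂ (-23.53°, 173.80°) to P₁ (-24.16°, 172.40°), with Δλ' = λ₁ − λ₂ = -1.40°: atan2( sin Δλ' cos φ₁ , cos φ₂ sin φ₁ − sin φ₂ cos φ₁ cos Δλ' ) = 243.63°.
Final bearing = (243.63° + 180°) mod 360° = 63.63°.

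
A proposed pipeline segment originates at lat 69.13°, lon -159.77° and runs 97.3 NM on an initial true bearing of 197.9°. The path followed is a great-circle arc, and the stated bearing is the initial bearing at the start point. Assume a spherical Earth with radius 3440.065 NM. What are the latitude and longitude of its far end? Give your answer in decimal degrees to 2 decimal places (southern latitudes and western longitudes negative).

Angular distance δ = d/R = 97.3 / 3440.065 = 0.028284 rad.
Start latitude φ₁ = 1.206546 rad; initial bearing θ = 3.454007 rad.
sin φ₂ = sin φ₁ cos δ + cos φ₁ sin δ cos θ = (0.934391)(0.999600) + (0.356249)(0.028281)(-0.951594) = 0.924430
φ₂ = asin(0.924430) = 1.179539 rad = 67.58°.
Δλ = atan2( sin θ sin δ cos φ₁ , cos δ − sin φ₁ sin φ₂ ) = atan2(-0.003097, 0.135821) = -0.022795 rad = -1.31°.
λ₂ = λ₁ + Δλ = -161.08°.

latitude 67.58°, longitude -161.08°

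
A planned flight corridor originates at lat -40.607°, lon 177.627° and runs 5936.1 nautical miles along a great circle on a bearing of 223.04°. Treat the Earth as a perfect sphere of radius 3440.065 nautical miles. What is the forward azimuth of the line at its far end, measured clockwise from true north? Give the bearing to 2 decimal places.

The arc subtends δ = 5936.1/3440.065 = 1.725578 rad at the centre.
Start latitude φ₁ = -0.708726 rad; initial bearing θ = 3.892782 rad.
sin φ₂ = sin φ₁ cos δ + cos φ₁ sin δ cos θ = (-0.650867)(-0.154164) + (0.759192)(0.988045)(-0.730877) = -0.447902
φ₂ = asin(-0.447902) = -0.464418 rad = -26.609°.
Then Δλ = atan2(-0.511961, -0.445689) = -2.287102 rad, from sin θ sin δ cos φ₁ over cos δ − sin φ₁ sin φ₂.
Hence λ₂ = 177.627° + -131.041° = 46.586°.
The forward bearing on arrival equals the back-azimuth from the destination plus 180°.
Back-azimuth from P₂ (-26.61°, 46.59°) to P₁ (-40.61°, 177.63°), with Δλ' = λ₁ − λ₂ = 131.04°: atan2( sin Δλ' cos φ₁ , cos φ₂ sin φ₁ − sin φ₂ cos φ₁ cos Δλ' ) = 144.58°.
Final bearing = (144.58° + 180°) mod 360° = 324.58°.

final bearing 324.58°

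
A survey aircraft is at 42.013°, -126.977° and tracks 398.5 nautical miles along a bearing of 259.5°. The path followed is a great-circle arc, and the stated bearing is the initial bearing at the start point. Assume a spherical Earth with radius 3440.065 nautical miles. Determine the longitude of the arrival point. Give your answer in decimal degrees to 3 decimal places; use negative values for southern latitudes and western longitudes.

longitude -135.570°

Central angle δ = d/R = 0.115841 rad.
Start latitude φ₁ = 0.733265 rad; initial bearing θ = 4.529129 rad.
Applying the spherical law of cosines for sides, sin φ₂ = sin φ₁ cos δ + cos φ₁ sin δ cos θ = 0.649164, so φ₂ = 40.479°.
For the longitude increment, Δλ = atan2( sin θ sin δ cos φ₁, cos δ − sin φ₁ sin φ₂ ) = atan2(-0.084439, 0.558813) = -8.593°.
λ₂ = λ₁ + Δλ = -135.570°.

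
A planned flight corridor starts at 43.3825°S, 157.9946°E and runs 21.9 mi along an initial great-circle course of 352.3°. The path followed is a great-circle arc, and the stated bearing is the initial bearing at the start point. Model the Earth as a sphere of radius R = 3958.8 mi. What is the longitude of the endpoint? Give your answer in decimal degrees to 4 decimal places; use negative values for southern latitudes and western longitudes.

longitude 157.9365°

Angular distance δ = d/R = 21.9 / 3958.8 = 0.005532 rad.
With φ₁ = -43.3825° = -0.757167 rad and θ = 352.3° = 6.148795 rad:
Applying the spherical law of cosines for sides, sin φ₂ = sin φ₁ cos δ + cos φ₁ sin δ cos θ = -0.682871, so φ₂ = -43.0684°.
Then Δλ = atan2(-0.000539, 0.530944) = -0.001015 rad, from sin θ sin δ cos φ₁ over cos δ − sin φ₁ sin φ₂.
λ₂ = λ₁ + Δλ = 157.9365°.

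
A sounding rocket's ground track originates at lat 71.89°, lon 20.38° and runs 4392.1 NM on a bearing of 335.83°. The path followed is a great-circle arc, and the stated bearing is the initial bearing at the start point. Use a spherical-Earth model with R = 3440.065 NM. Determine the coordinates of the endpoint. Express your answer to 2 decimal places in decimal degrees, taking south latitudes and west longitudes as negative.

latitude 33.15°, longitude -131.71°

δ = 4392.1/3440.065 = 1.276749 rad (73.1523°).
Converting: φ₁ = 1.254717 rad, θ = 5.861339 rad.
Applying the spherical law of cosines for sides, sin φ₂ = sin φ₁ cos δ + cos φ₁ sin δ cos θ = 0.546890, so φ₂ = 33.15°.
Δλ = atan2( sin θ sin δ cos φ₁ , cos δ − sin φ₁ sin φ₂ ) = atan2(-0.121810, -0.229970) = -2.654485 rad = -152.09°.
λ₂ = 20.38° + -152.09° = -131.71°.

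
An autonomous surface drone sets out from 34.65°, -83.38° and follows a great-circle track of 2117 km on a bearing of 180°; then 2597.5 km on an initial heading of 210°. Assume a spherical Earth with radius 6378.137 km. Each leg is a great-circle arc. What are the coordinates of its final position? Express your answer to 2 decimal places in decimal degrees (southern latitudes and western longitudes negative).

Apply the spherical direct solution leg by leg, carrying full precision between legs.
Leg 1: from (34.65°, -83.38°), δ = 2117/6378.137 = 0.331915 rad, θ = 180° → φ = 15.63°, λ = -83.38°.
Leg 2: from (15.63°, -83.38°), δ = 2597.5/6378.137 = 0.407251 rad, θ = 210° → φ = -4.76°, λ = -94.84°.

latitude -4.76°, longitude -94.84°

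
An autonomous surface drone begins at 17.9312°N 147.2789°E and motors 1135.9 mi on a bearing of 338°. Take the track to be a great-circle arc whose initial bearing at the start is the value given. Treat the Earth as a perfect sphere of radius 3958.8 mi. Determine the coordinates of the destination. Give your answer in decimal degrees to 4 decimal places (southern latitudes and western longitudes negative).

δ = 1135.9/3958.8 = 0.286930 rad (16.4399°).
Start latitude φ₁ = 0.312958 rad; initial bearing θ = 5.899213 rad.
Destination latitude: φ₂ = arcsin( sin φ₁ cos δ + cos φ₁ sin δ cos θ ) = arcsin(0.544944) = 33.0208°.
For the longitude increment, Δλ = atan2( sin θ sin δ cos φ₁, cos δ − sin φ₁ sin φ₂ ) = atan2(-0.100868, 0.791343) = -7.2640°.
λ₂ = 147.2789° + -7.2640° = 140.0149°.

latitude 33.0208°, longitude 140.0149°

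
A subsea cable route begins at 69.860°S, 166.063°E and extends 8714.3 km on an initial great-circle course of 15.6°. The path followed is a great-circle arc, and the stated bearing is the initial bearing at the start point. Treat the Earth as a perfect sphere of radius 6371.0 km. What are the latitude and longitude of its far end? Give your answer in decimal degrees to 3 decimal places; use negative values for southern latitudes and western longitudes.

latitude 7.791°, longitude -178.519°

Central angle δ = d/R = 1.367807 rad.
Converting: φ₁ = -1.219287 rad, θ = 0.272271 rad.
Destination latitude: φ₂ = arcsin( sin φ₁ cos δ + cos φ₁ sin δ cos θ ) = arcsin(0.135552) = 7.791°.
Δλ = atan2( sin θ sin δ cos φ₁ , cos δ − sin φ₁ sin φ₂ ) = atan2(0.090692, 0.328861) = 0.269088 rad = 15.418°.
λ₂ = 166.063° + 15.418° = 181.481°, normalized to (−180°, 180°] → -178.519°.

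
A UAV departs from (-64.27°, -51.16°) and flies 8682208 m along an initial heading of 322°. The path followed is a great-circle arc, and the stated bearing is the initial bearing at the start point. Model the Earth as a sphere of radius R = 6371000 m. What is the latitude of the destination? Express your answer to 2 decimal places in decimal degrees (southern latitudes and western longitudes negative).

The arc subtends δ = 8682208/6371000 = 1.362770 rad at the centre.
With φ₁ = -64.27° = -1.121723 rad and θ = 322° = 5.619960 rad:
Applying the spherical law of cosines for sides, sin φ₂ = sin φ₁ cos δ + cos φ₁ sin δ cos θ = 0.148673, so φ₂ = 8.55°.
Δλ = atan2( sin θ sin δ cos φ₁ , cos δ − sin φ₁ sin φ₂ ) = atan2(-0.261515, 0.340461) = -0.654998 rad = -37.53°.
λ₂ = λ₁ + Δλ = -88.69°.

latitude 8.55°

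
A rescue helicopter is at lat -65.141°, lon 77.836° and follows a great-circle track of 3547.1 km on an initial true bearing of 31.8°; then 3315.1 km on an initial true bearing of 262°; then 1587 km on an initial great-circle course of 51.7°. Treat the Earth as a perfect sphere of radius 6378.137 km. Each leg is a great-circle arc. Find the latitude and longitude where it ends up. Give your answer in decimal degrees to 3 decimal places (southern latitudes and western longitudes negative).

Apply the spherical direct solution leg by leg, carrying full precision between legs.
Leg 1: from (-65.141°, 77.836°), δ = 3547.1/6378.137 = 0.556134 rad, θ = 31.8° → φ = -35.591°, λ = 97.840°.
Leg 2: from (-35.591°, 97.840°), δ = 3315.1/6378.137 = 0.519760 rad, θ = 262° → φ = -34.149°, λ = 61.377°.
Leg 3: from (-34.149°, 61.377°), δ = 1587/6378.137 = 0.248819 rad, θ = 51.7° → φ = -24.693°, λ = 73.658°.

latitude -24.693°, longitude 73.658°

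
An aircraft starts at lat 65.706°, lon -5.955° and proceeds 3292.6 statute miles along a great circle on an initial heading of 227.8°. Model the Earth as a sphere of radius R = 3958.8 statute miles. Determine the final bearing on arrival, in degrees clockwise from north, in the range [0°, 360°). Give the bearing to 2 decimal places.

The arc subtends δ = 3292.6/3958.8 = 0.831717 rad at the centre.
Converting: φ₁ = 1.146786 rad, θ = 3.975860 rad.
sin φ₂ = sin φ₁ cos δ + cos φ₁ sin δ cos θ = (0.911446)(0.673608) + (0.411419)(0.739089)(-0.671721) = 0.409704
φ₂ = asin(0.409704) = 0.422130 rad = 24.186°.
Δλ = atan2( sin θ sin δ cos φ₁ , cos δ − sin φ₁ sin φ₂ ) = atan2(-0.225260, 0.300185) = -0.643761 rad = -36.885°.
Hence λ₂ = -5.955° + -36.885° = -42.840°.
The forward bearing on arrival equals the back-azimuth from the destination plus 180°.
Back-azimuth from P₂ (24.19°, -42.84°) to P₁ (65.71°, -5.96°), with Δλ' = λ₁ − λ₂ = 36.88°: atan2( sin Δλ' cos φ₁ , cos φ₂ sin φ₁ − sin φ₂ cos φ₁ cos Δλ' ) = 19.52°.
Final bearing = (19.52° + 180°) mod 360° = 199.52°.

final bearing 199.52°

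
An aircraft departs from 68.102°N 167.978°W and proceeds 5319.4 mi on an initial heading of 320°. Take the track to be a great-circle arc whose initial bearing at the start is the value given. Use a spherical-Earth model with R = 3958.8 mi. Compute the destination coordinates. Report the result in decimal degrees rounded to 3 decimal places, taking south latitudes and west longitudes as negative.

latitude 29.162°, longitude 57.845°

Angular distance δ = d/R = 5319.4 / 3958.8 = 1.343690 rad.
With φ₁ = 68.102° = 1.188604 rad and θ = 320° = 5.585054 rad:
Applying the spherical law of cosines for sides, sin φ₂ = sin φ₁ cos δ + cos φ₁ sin δ cos θ = 0.487278, so φ₂ = 29.162°.
For the longitude increment, Δλ = atan2( sin θ sin δ cos φ₁, cos δ − sin φ₁ sin φ₂ ) = atan2(-0.233575, -0.226961) = -134.177°.
λ₂ = -167.978° + -134.177° = -302.155°, normalized to (−180°, 180°] → 57.845°.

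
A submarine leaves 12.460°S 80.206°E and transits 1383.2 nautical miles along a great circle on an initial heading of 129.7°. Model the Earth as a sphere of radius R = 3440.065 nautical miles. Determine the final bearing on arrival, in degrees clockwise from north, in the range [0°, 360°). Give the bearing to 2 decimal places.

final bearing 123.09°

The arc subtends δ = 1383.2/3440.065 = 0.402085 rad at the centre.
Converting: φ₁ = -0.217468 rad, θ = 2.263692 rad.
sin φ₂ = sin φ₁ cos δ + cos φ₁ sin δ cos θ = (-0.215758)(0.920247) + (0.976447)(0.391338)(-0.638768) = -0.442637
φ₂ = asin(-0.442637) = -0.458538 rad = -26.272°.
Δλ = atan2( sin θ sin δ cos φ₁ , cos δ − sin φ₁ sin φ₂ ) = atan2(0.294004, 0.824744) = 0.342435 rad = 19.620°.
λ₂ = λ₁ + Δλ = 99.826°.
The forward bearing on arrival equals the back-azimuth from the destination plus 180°.
Back-azimuth from P₂ (-26.27°, 99.83°) to P₁ (-12.46°, 80.21°), with Δλ' = λ₁ − λ₂ = -19.62°: atan2( sin Δλ' cos φ₁ , cos φ₂ sin φ₁ − sin φ₂ cos φ₁ cos Δλ' ) = 303.09°.
Final bearing = (303.09° + 180°) mod 360° = 123.09°.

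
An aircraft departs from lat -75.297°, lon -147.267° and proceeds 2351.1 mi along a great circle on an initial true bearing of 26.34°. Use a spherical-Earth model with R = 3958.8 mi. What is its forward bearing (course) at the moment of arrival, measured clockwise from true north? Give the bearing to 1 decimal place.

final bearing 8.8°

δ = 2351.1/3958.8 = 0.593892 rad (34.0275°).
Start latitude φ₁ = -1.314181 rad; initial bearing θ = 0.459720 rad.
Applying the spherical law of cosines for sides, sin φ₂ = sin φ₁ cos δ + cos φ₁ sin δ cos θ = -0.674347, so φ₂ = -42.403°.
Then Δλ = atan2(0.063018, 0.176503) = 0.342928 rad, from sin θ sin δ cos φ₁ over cos δ − sin φ₁ sin φ₂.
λ₂ = -147.267° + 19.648° = -127.619°.
The forward bearing on arrival equals the back-azimuth from the destination plus 180°.
Back-azimuth from P₂ (-42.4°, -127.6°) to P₁ (-75.3°, -147.3°), with Δλ' = λ₁ − λ₂ = -19.6°: atan2( sin Δλ' cos φ₁ , cos φ₂ sin φ₁ − sin φ₂ cos φ₁ cos Δλ' ) = 188.8°.
Final bearing = (188.8° + 180°) mod 360° = 8.8°.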